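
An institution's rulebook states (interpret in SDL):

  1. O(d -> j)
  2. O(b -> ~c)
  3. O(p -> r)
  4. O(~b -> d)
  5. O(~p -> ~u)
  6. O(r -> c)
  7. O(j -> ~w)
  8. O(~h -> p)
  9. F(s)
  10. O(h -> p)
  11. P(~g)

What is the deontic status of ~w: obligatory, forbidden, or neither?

Premises 8 and 10 cover both cases: O(~h -> p) and O(h -> p). Since ~h ∨ h is a tautology, O(p) follows.
Premise 3 is O(p -> r); since O(p), deontic closure gives O(r).
With premise 6, O(r -> c), the K-axiom yields O(c).
The contrapositive of premise 2 (O(b -> ~c)) is O(c -> ~b), and O(c) is already established, so O(~b).
With premise 4, O(~b -> d), the K-axiom yields O(d).
Applying K to premise 1 (O(d -> j)) and O(d) yields O(j).
Applying K to premise 7 (O(j -> ~w)) and O(j) yields O(~w).
Premises 5, 9, 11 do not contribute to this derivation.
Hence ~w is obligatory.

Obligatory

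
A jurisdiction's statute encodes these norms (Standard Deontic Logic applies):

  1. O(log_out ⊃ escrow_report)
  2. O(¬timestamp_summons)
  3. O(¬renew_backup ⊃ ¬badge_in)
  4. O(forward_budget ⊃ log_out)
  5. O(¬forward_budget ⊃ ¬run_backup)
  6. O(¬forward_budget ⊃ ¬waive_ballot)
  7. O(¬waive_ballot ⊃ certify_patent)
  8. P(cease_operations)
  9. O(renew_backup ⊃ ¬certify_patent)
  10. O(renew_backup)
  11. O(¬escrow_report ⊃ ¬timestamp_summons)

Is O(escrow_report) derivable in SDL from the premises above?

Yes

Premise 10 states O(renew_backup) outright.
With premise 9, O(renew_backup ⊃ ¬certify_patent), the K-axiom yields O(¬certify_patent).
Premise 7, O(¬waive_ballot ⊃ certify_patent), contraposes to O(¬certify_patent ⊃ waive_ballot); with O(¬certify_patent) we get O(waive_ballot).
Premise 6 is O(¬forward_budget ⊃ ¬waive_ballot); contrapositively O(waive_ballot ⊃ forward_budget). Since O(waive_ballot) holds, K gives O(forward_budget).
With premise 4, O(forward_budget ⊃ log_out), the K-axiom yields O(log_out).
From O(log_out) and premise 1, O(log_out ⊃ escrow_report), we obtain O(escrow_report).
Premises 2, 3, 5, 8, 11 do not contribute to this derivation.
So O(escrow_report) follows.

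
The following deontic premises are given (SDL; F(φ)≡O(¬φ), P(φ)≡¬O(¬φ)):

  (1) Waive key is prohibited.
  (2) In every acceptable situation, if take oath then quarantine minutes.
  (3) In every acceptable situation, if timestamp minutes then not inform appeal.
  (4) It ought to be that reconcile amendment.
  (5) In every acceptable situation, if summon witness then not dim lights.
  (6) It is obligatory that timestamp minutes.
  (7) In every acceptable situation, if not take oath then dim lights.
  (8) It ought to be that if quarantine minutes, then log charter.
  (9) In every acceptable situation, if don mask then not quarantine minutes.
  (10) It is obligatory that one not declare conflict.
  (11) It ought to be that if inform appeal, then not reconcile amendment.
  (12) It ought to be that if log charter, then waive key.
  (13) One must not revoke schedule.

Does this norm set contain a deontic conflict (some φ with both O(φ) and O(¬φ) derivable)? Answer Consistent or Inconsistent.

Premise 11 is O(inform_appeal → ¬reconcile_amendment), but O(inform_appeal) is not derivable from the premises, so it does not yield O(¬reconcile_amendment).
So O(¬reconcile_amendment) is not derivable, and the apparent clash with O(reconcile_amendment) does not arise.
A world satisfying every obligation exists (e.g. declare_conflict=false, dim_lights=true, don_mask=false, inform_appeal=false, log_charter=false, quarantine_minutes=false, reconcile_amendment=true, revoke_schedule=false, summon_witness=false, take_oath=false, timestamp_minutes=true, waive_key=false); no atom is both obligatory and forbidden, so the set is consistent.

Consistent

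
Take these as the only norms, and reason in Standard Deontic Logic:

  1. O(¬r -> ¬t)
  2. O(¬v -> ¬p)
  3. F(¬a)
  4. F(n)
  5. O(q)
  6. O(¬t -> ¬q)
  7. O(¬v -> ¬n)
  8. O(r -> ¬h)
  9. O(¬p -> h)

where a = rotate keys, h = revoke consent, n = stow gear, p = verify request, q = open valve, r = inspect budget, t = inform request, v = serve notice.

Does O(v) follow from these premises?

Yes

Premise 5 states O(q) outright.
Premise 6, O(¬t -> ¬q), contraposes to O(q -> t); with O(q) we get O(t).
The contrapositive of premise 1 (O(¬r -> ¬t)) is O(t -> r), and O(t) is already established, so O(r).
With premise 8, O(r -> ¬h), the K-axiom yields O(¬h).
Premise 9 is O(¬p -> h); contrapositively O(¬h -> p). Since O(¬h) holds, K gives O(p).
Premise 2 is O(¬v -> ¬p); contrapositively O(p -> v). Since O(p) holds, K gives O(v).
Premises 3, 4, 7 do not contribute to this derivation.
So O(v) follows.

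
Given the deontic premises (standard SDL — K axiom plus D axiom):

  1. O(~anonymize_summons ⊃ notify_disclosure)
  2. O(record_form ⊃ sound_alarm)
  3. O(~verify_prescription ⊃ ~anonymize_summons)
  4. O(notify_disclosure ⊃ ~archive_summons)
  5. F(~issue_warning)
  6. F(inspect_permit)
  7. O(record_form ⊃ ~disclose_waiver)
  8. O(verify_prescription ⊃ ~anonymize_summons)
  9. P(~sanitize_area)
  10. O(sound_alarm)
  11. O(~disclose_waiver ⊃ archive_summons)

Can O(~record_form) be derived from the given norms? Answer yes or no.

Yes

By case analysis on verify_prescription: premise 8 gives O(verify_prescription ⊃ ~anonymize_summons) and premise 3 gives O(~verify_prescription ⊃ ~anonymize_summons), so O(~anonymize_summons) either way.
From O(~anonymize_summons) and premise 1, O(~anonymize_summons ⊃ notify_disclosure), we obtain O(notify_disclosure).
Premise 4 is O(notify_disclosure ⊃ ~archive_summons); since O(notify_disclosure), deontic closure gives O(~archive_summons).
Premise 11, O(~disclose_waiver ⊃ archive_summons), contraposes to O(~archive_summons ⊃ disclose_waiver); with O(~archive_summons) we get O(disclose_waiver).
The contrapositive of premise 7 (O(record_form ⊃ ~disclose_waiver)) is O(disclose_waiver ⊃ ~record_form), and O(disclose_waiver) is already established, so O(~record_form).
Premises 2, 5, 6, 9, 10 do not contribute to this derivation.
So O(~record_form) follows.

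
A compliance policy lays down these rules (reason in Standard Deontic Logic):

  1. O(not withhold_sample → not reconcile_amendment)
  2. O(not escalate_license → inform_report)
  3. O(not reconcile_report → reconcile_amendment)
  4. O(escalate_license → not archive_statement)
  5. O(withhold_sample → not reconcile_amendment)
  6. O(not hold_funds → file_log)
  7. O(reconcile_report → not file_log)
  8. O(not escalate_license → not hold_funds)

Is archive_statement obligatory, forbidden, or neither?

Forbidden

By case analysis on not withhold_sample: premise 1 gives O(not withhold_sample → not reconcile_amendment) and premise 5 gives O(withhold_sample → not reconcile_amendment), so O(not reconcile_amendment) either way.
The contrapositive of premise 3 (O(not reconcile_report → reconcile_amendment)) is O(not reconcile_amendment → reconcile_report), and O(not reconcile_amendment) is already established, so O(reconcile_report).
Premise 7 is O(reconcile_report → not file_log); since O(reconcile_report), deontic closure gives O(not file_log).
Premise 6 is O(not hold_funds → file_log); contrapositively O(not file_log → hold_funds). Since O(not file_log) holds, K gives O(hold_funds).
Premise 8 is O(not escalate_license → not hold_funds); contrapositively O(hold_funds → escalate_license). Since O(hold_funds) holds, K gives O(escalate_license).
With premise 4, O(escalate_license → not archive_statement), the K-axiom yields O(not archive_statement).
Premise 2 does not contribute to this derivation.
Thus O(not archive_statement), which is F(archive_statement): archive_statement is forbidden.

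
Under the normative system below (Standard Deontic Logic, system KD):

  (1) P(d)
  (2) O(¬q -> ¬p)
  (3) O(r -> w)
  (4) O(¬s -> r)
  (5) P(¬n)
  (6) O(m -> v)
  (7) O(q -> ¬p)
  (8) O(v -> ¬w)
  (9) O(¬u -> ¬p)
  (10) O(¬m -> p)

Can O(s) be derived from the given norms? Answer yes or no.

Yes

Premises 7 and 2 are O(q -> ¬p) and O(¬q -> ¬p); every ideal world satisfies q or ¬q, so in either case ¬p holds — hence O(¬p).
The contrapositive of premise 10 (O(¬m -> p)) is O(¬p -> m), and O(¬p) is already established, so O(m).
Premise 6 is O(m -> v); since O(m), deontic closure gives O(v).
Applying K to premise 8 (O(v -> ¬w)) and O(v) yields O(¬w).
The contrapositive of premise 3 (O(r -> w)) is O(¬w -> ¬r), and O(¬w) is already established, so O(¬r).
Premise 4 is O(¬s -> r); contrapositively O(¬r -> s). Since O(¬r) holds, K gives O(s).
Premises 1, 5, 9 do not contribute to this derivation.
So O(s) follows.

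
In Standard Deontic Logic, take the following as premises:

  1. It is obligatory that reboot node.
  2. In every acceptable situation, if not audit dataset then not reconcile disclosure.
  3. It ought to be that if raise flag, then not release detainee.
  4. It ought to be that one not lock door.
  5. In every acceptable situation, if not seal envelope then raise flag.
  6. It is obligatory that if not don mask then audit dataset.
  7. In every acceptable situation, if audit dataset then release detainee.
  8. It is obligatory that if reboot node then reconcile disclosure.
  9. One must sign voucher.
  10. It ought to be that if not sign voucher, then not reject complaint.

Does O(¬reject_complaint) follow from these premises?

No

Premise 10 is O(¬sign_voucher → ¬reject_complaint), but O(¬sign_voucher) is not derivable from the premises, so it does not yield O(¬reject_complaint).
No other premise forces O(¬reject_complaint). An ideal world satisfying every premise can still have ¬reject_complaint false, so O(¬reject_complaint) is not derivable.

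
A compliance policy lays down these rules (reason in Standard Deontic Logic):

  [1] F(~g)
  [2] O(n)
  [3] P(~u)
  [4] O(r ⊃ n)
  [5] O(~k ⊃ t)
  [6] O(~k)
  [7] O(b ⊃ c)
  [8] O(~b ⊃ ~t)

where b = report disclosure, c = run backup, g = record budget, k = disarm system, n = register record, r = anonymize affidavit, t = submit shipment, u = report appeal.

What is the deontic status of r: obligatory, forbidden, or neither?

Premise 4 is O(r ⊃ n); even if O(n) held, inferring O(r) would be affirming the consequent — invalid.
No premise or chain of K-axiom applications forces O(r), and none forces O(~r). So r is neither obligatory nor forbidden under these norms.

Neither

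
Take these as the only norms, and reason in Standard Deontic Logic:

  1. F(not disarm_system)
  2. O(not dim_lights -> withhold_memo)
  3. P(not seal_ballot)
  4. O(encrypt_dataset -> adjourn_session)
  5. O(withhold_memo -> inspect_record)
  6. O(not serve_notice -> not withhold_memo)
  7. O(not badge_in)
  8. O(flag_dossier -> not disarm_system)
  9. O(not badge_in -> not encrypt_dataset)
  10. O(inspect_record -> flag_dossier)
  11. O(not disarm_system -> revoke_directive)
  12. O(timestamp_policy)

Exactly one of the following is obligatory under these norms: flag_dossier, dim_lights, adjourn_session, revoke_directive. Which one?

dim_lights

Premise 1, F(not disarm_system), is equivalent to O(disarm_system).
Premise 8 is O(flag_dossier -> not disarm_system); contrapositively O(disarm_system -> not flag_dossier). Since O(disarm_system) holds, K gives O(not flag_dossier).
The contrapositive of premise 10 (O(inspect_record -> flag_dossier)) is O(not flag_dossier -> not inspect_record), and O(not flag_dossier) is already established, so O(not inspect_record).
Premise 5, O(withhold_memo -> inspect_record), contraposes to O(not inspect_record -> not withhold_memo); with O(not inspect_record) we get O(not withhold_memo).
Premise 2 is O(not dim_lights -> withhold_memo); contrapositively O(not withhold_memo -> dim_lights). Since O(not withhold_memo) holds, K gives O(dim_lights).
So O(dim_lights) holds — dim_lights is obligatory. None of the other listed options is made obligatory by any chain of premises.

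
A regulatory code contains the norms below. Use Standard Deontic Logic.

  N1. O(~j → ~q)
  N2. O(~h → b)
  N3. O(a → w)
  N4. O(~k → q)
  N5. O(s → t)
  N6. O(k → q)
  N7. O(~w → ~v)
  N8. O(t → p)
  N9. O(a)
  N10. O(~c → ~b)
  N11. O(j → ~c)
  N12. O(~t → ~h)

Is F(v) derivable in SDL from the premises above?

Premise 7 is O(~w → ~v), but O(~w) is not derivable from the premises, so it does not yield O(~v).
No other premise forces O(~v). An ideal world satisfying every premise can still have v true, so F(v) is not derivable.

No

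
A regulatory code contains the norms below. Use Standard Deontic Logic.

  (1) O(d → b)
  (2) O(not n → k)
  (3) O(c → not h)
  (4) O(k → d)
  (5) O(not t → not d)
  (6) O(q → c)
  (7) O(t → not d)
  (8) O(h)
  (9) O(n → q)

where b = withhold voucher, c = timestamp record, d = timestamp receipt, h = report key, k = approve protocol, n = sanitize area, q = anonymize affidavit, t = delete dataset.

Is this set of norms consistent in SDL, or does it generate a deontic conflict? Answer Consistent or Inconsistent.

Premises 5 and 7 cover both cases: O(not t → not d) and O(t → not d). Since not t ∨ t is a tautology, O(not d) follows.
Premise 4, O(k → d), contraposes to O(not d → not k); with O(not d) we get O(not k).
Premise 2 is O(not n → k); contrapositively O(not k → n). Since O(not k) holds, K gives O(n).
From O(n) and premise 9, O(n → q), we obtain O(q).
Applying K to premise 6 (O(q → c)) and O(q) yields O(c).
With premise 3, O(c → not h), the K-axiom yields O(not h).
However, premise 8 gives O(h).
We now have both O(not h) and O(h) — h is simultaneously obligatory and forbidden, violating the D-axiom.

Inconsistent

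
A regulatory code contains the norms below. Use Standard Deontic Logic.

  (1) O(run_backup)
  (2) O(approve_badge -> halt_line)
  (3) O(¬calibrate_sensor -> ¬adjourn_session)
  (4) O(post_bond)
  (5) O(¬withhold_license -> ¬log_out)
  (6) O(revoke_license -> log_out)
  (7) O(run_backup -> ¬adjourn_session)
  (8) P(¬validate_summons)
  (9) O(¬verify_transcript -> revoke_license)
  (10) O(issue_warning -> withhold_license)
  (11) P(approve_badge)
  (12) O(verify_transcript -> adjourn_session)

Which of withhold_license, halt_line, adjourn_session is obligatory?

From premise 1 we have O(run_backup).
From O(run_backup) and premise 7, O(run_backup -> ¬adjourn_session), we obtain O(¬adjourn_session).
Premise 12, O(verify_transcript -> adjourn_session), contraposes to O(¬adjourn_session -> ¬verify_transcript); with O(¬adjourn_session) we get O(¬verify_transcript).
With premise 9, O(¬verify_transcript -> revoke_license), the K-axiom yields O(revoke_license).
Applying K to premise 6 (O(revoke_license -> log_out)) and O(revoke_license) yields O(log_out).
Premise 5 is O(¬withhold_license -> ¬log_out); contrapositively O(log_out -> withhold_license). Since O(log_out) holds, K gives O(withhold_license).
So O(withhold_license) holds — withhold_license is obligatory. None of the other listed options is made obligatory by any chain of premises.

withhold_license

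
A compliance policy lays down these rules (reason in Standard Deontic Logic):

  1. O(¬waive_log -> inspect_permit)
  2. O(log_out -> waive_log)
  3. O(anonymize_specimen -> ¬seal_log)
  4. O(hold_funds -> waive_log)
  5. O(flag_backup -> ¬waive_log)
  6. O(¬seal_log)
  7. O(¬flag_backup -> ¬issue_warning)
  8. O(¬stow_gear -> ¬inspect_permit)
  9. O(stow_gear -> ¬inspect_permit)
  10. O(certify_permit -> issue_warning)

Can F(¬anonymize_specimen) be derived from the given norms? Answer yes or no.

Premise 3 is O(anonymize_specimen -> ¬seal_log); even if O(¬seal_log) held, inferring O(anonymize_specimen) would be affirming the consequent — invalid.
No other premise forces O(anonymize_specimen). An ideal world satisfying every premise can still have ¬anonymize_specimen true, so F(¬anonymize_specimen) is not derivable.

No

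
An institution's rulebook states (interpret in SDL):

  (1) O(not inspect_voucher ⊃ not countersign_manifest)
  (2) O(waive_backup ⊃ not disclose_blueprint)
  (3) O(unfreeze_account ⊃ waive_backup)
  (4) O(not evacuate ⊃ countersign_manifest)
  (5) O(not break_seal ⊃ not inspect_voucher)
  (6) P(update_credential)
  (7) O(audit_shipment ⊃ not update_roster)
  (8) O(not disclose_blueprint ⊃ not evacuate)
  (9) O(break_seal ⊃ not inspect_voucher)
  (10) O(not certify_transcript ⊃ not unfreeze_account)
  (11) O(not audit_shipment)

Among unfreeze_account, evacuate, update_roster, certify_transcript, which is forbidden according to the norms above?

Premises 9 and 5 cover both cases: O(break_seal ⊃ not inspect_voucher) and O(not break_seal ⊃ not inspect_voucher). Since break_seal ∨ not break_seal is a tautology, O(not inspect_voucher) follows.
From O(not inspect_voucher) and premise 1, O(not inspect_voucher ⊃ not countersign_manifest), we obtain O(not countersign_manifest).
The contrapositive of premise 4 (O(not evacuate ⊃ countersign_manifest)) is O(not countersign_manifest ⊃ evacuate), and O(not countersign_manifest) is already established, so O(evacuate).
The contrapositive of premise 8 (O(not disclose_blueprint ⊃ not evacuate)) is O(evacuate ⊃ disclose_blueprint), and O(evacuate) is already established, so O(disclose_blueprint).
Premise 2, O(waive_backup ⊃ not disclose_blueprint), contraposes to O(disclose_blueprint ⊃ not waive_backup); with O(disclose_blueprint) we get O(not waive_backup).
Premise 3 is O(unfreeze_account ⊃ waive_backup); contrapositively O(not waive_backup ⊃ not unfreeze_account). Since O(not waive_backup) holds, K gives O(not unfreeze_account).
So O(not unfreeze_account) holds, i.e. unfreeze_account is forbidden. None of the other listed options is forbidden under the premises.

unfreeze_account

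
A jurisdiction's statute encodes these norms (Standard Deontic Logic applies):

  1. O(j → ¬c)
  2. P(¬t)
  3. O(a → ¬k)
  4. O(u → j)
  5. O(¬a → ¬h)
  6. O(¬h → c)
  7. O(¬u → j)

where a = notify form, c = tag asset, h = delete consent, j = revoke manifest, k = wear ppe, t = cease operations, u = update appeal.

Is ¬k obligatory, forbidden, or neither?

Obligatory

By case analysis on ¬u: premise 7 gives O(¬u → j) and premise 4 gives O(u → j), so O(j) either way.
Premise 1 is O(j → ¬c); since O(j), deontic closure gives O(¬c).
Premise 6, O(¬h → c), contraposes to O(¬c → h); with O(¬c) we get O(h).
Premise 5 is O(¬a → ¬h); contrapositively O(h → a). Since O(h) holds, K gives O(a).
Applying K to premise 3 (O(a → ¬k)) and O(a) yields O(¬k).
Premise 2 does not contribute to this derivation.
Hence ¬k is obligatory.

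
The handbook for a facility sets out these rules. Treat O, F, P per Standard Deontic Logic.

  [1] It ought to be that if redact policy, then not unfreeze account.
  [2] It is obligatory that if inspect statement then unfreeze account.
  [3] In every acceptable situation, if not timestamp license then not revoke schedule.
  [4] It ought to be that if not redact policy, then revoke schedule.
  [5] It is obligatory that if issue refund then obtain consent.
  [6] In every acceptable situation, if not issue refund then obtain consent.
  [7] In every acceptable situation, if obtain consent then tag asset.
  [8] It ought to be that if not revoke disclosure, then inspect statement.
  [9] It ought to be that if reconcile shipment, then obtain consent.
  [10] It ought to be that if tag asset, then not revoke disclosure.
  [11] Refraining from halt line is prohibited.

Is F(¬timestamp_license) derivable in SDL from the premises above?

Premises 6 and 5 are O(¬issue_refund → obtain_consent) and O(issue_refund → obtain_consent); every ideal world satisfies ¬issue_refund or issue_refund, so in either case obtain_consent holds — hence O(obtain_consent).
With premise 7, O(obtain_consent → tag_asset), the K-axiom yields O(tag_asset).
From O(tag_asset) and premise 10, O(tag_asset → ¬revoke_disclosure), we obtain O(¬revoke_disclosure).
With premise 8, O(¬revoke_disclosure → inspect_statement), the K-axiom yields O(inspect_statement).
Applying K to premise 2 (O(inspect_statement → unfreeze_account)) and O(inspect_statement) yields O(unfreeze_account).
Premise 1, O(redact_policy → ¬unfreeze_account), contraposes to O(unfreeze_account → ¬redact_policy); with O(unfreeze_account) we get O(¬redact_policy).
With premise 4, O(¬redact_policy → revoke_schedule), the K-axiom yields O(revoke_schedule).
Premise 3, O(¬timestamp_license → ¬revoke_schedule), contraposes to O(revoke_schedule → timestamp_license); with O(revoke_schedule) we get O(timestamp_license).
Premises 9, 11 do not contribute to this derivation.
So O(timestamp_license) holds, i.e. F(¬timestamp_license). The claim follows.

Yes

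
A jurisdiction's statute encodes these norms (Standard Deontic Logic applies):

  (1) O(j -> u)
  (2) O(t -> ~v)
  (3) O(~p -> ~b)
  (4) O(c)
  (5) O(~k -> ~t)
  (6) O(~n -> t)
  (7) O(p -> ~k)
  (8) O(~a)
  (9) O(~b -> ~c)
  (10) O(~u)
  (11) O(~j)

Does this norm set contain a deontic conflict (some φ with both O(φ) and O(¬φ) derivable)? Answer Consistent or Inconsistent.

Consistent

Premise 1 is O(j -> u), but O(j) is not derivable from the premises, so it does not yield O(u).
So O(u) is not derivable, and the apparent clash with O(~u) does not arise.
A world satisfying every obligation exists (e.g. a=false, b=true, c=true, j=false, k=false, n=true, p=true, t=false, u=false, v=false); no atom is both obligatory and forbidden, so the set is consistent.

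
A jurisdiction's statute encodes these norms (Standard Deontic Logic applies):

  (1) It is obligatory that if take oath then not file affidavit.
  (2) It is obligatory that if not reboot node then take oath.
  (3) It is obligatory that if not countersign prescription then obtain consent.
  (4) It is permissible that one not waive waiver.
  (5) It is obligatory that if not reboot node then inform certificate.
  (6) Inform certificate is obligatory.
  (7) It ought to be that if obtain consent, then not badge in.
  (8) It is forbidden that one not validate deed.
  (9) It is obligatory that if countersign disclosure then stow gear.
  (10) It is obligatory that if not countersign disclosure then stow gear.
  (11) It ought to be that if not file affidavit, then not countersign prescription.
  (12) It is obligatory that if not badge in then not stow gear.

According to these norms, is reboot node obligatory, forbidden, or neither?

Obligatory

By case analysis on ¬countersign_disclosure: premise 10 gives O(¬countersign_disclosure → stow_gear) and premise 9 gives O(countersign_disclosure → stow_gear), so O(stow_gear) either way.
Premise 12 is O(¬badge_in → ¬stow_gear); contrapositively O(stow_gear → badge_in). Since O(stow_gear) holds, K gives O(badge_in).
The contrapositive of premise 7 (O(obtain_consent → ¬badge_in)) is O(badge_in → ¬obtain_consent), and O(badge_in) is already established, so O(¬obtain_consent).
Premise 3, O(¬countersign_prescription → obtain_consent), contraposes to O(¬obtain_consent → countersign_prescription); with O(¬obtain_consent) we get O(countersign_prescription).
Premise 11, O(¬file_affidavit → ¬countersign_prescription), contraposes to O(countersign_prescription → file_affidavit); with O(countersign_prescription) we get O(file_affidavit).
Premise 1, O(take_oath → ¬file_affidavit), contraposes to O(file_affidavit → ¬take_oath); with O(file_affidavit) we get O(¬take_oath).
Premise 2 is O(¬reboot_node → take_oath); contrapositively O(¬take_oath → reboot_node). Since O(¬take_oath) holds, K gives O(reboot_node).
Premises 4, 5, 6, 8 do not contribute to this derivation.
Hence reboot_node is obligatory.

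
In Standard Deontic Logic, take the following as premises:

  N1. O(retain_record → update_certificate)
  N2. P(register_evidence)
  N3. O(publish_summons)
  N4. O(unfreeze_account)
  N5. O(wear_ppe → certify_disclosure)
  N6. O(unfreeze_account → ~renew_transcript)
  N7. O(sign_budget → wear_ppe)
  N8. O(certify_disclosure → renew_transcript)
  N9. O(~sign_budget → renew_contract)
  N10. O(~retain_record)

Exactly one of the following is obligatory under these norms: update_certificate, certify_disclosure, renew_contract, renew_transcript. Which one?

renew_contract

Premise 4 states O(unfreeze_account) outright.
From O(unfreeze_account) and premise 6, O(unfreeze_account → ~renew_transcript), we obtain O(~renew_transcript).
Premise 8 is O(certify_disclosure → renew_transcript); contrapositively O(~renew_transcript → ~certify_disclosure). Since O(~renew_transcript) holds, K gives O(~certify_disclosure).
Premise 5 is O(wear_ppe → certify_disclosure); contrapositively O(~certify_disclosure → ~wear_ppe). Since O(~certify_disclosure) holds, K gives O(~wear_ppe).
The contrapositive of premise 7 (O(sign_budget → wear_ppe)) is O(~wear_ppe → ~sign_budget), and O(~wear_ppe) is already established, so O(~sign_budget).
From O(~sign_budget) and premise 9, O(~sign_budget → renew_contract), we obtain O(renew_contract).
So O(renew_contract) holds — renew_contract is obligatory. None of the other listed options is made obligatory by any chain of premises.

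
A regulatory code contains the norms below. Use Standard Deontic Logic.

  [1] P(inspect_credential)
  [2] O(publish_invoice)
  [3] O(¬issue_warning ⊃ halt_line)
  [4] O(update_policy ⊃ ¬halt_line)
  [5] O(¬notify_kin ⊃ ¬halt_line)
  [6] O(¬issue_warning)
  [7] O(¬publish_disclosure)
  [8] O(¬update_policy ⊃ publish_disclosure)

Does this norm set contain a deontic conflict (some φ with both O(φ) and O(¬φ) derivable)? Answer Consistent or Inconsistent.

Premise 7 gives O(¬publish_disclosure).
Premise 8, O(¬update_policy ⊃ publish_disclosure), contraposes to O(¬publish_disclosure ⊃ update_policy); with O(¬publish_disclosure) we get O(update_policy).
From O(update_policy) and premise 4, O(update_policy ⊃ ¬halt_line), we obtain O(¬halt_line).
The contrapositive of premise 3 (O(¬issue_warning ⊃ halt_line)) is O(¬halt_line ⊃ issue_warning), and O(¬halt_line) is already established, so O(issue_warning).
Yet premise 6 states O(¬issue_warning).
We now have both O(issue_warning) and O(¬issue_warning) — issue_warning is simultaneously obligatory and forbidden, violating the D-axiom.

Inconsistent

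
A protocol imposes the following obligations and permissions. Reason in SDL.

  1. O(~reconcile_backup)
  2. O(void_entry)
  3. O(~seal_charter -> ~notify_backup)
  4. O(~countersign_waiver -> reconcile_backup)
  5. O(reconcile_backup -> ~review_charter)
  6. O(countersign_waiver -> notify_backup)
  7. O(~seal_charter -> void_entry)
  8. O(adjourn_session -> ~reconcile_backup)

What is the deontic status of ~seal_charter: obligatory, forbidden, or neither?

Forbidden

Premise 1 gives O(~reconcile_backup).
Premise 4 is O(~countersign_waiver -> reconcile_backup); contrapositively O(~reconcile_backup -> countersign_waiver). Since O(~reconcile_backup) holds, K gives O(countersign_waiver).
Applying K to premise 6 (O(countersign_waiver -> notify_backup)) and O(countersign_waiver) yields O(notify_backup).
The contrapositive of premise 3 (O(~seal_charter -> ~notify_backup)) is O(notify_backup -> seal_charter), and O(notify_backup) is already established, so O(seal_charter).
Premises 2, 5, 7, 8 do not contribute to this derivation.
Thus O(seal_charter), which is F(~seal_charter): ~seal_charter is forbidden.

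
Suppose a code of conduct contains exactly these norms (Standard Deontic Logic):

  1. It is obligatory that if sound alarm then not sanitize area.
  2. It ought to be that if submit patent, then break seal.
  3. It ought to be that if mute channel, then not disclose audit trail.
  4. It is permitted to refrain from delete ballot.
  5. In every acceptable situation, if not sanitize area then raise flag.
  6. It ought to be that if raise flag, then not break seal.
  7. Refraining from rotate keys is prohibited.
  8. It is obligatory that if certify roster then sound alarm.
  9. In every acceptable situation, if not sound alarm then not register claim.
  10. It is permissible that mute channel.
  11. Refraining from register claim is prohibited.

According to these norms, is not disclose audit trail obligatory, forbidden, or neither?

Premise 3 is O(mute_channel → ¬disclose_audit_trail), but O(mute_channel) is not derivable from the premises (the permission P(mute_channel) asserts only ¬O(¬mute_channel), not O(mute_channel)), so it does not yield O(¬disclose_audit_trail).
No premise or chain of K-axiom applications forces O(¬disclose_audit_trail), and none forces O(disclose_audit_trail). So ¬disclose_audit_trail is neither obligatory nor forbidden under these norms.

Neither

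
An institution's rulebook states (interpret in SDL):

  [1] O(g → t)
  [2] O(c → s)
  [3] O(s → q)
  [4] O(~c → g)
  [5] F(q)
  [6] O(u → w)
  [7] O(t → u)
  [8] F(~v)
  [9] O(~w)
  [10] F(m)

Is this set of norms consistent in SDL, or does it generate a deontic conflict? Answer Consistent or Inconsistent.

F(q) at premise 5 means O(~q).
Premise 3, O(s → q), contraposes to O(~q → ~s); with O(~q) we get O(~s).
The contrapositive of premise 2 (O(c → s)) is O(~s → ~c), and O(~s) is already established, so O(~c).
With premise 4, O(~c → g), the K-axiom yields O(g).
From O(g) and premise 1, O(g → t), we obtain O(t).
With premise 7, O(t → u), the K-axiom yields O(u).
Applying K to premise 6 (O(u → w)) and O(u) yields O(w).
Yet premise 9 states O(~w).
We now have both O(w) and O(~w) — w is simultaneously obligatory and forbidden, violating the D-axiom.

Inconsistent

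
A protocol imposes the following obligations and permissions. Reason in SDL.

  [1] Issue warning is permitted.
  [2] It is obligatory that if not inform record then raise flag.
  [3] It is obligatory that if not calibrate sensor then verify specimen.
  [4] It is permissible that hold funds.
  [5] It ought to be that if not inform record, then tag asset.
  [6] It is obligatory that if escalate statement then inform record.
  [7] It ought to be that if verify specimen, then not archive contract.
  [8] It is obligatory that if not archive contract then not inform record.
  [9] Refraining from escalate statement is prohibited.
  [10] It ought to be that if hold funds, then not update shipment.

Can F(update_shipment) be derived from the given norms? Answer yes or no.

Premise 10 is O(hold_funds → ¬update_shipment), but O(hold_funds) is not derivable from the premises (the permission P(hold_funds) asserts only ¬O(¬hold_funds), not O(hold_funds)), so it does not yield O(¬update_shipment).
No other premise forces O(¬update_shipment). An ideal world satisfying every premise can still have update_shipment true, so F(update_shipment) is not derivable.

No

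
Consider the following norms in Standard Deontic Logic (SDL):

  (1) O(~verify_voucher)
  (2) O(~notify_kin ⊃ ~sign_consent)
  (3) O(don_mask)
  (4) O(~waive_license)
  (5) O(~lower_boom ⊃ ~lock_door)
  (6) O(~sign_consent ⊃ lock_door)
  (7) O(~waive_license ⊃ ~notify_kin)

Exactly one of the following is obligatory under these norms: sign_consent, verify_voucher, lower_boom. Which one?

lower_boom

From premise 4 we have O(~waive_license).
With premise 7, O(~waive_license ⊃ ~notify_kin), the K-axiom yields O(~notify_kin).
Applying K to premise 2 (O(~notify_kin ⊃ ~sign_consent)) and O(~notify_kin) yields O(~sign_consent).
From O(~sign_consent) and premise 6, O(~sign_consent ⊃ lock_door), we obtain O(lock_door).
Premise 5, O(~lower_boom ⊃ ~lock_door), contraposes to O(lock_door ⊃ lower_boom); with O(lock_door) we get O(lower_boom).
So O(lower_boom) holds — lower_boom is obligatory. None of the other listed options is made obligatory by any chain of premises.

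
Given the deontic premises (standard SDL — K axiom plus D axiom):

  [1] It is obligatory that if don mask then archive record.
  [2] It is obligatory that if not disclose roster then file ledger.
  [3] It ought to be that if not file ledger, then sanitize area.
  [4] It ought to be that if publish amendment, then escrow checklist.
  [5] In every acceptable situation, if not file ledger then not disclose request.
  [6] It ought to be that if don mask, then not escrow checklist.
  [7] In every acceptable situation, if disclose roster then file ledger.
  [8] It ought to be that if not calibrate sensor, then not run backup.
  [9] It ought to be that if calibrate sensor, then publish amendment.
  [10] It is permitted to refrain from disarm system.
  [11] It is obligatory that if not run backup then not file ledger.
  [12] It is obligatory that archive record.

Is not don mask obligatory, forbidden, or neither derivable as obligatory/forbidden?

By case analysis on ¬disclose_roster: premise 2 gives O(¬disclose_roster → file_ledger) and premise 7 gives O(disclose_roster → file_ledger), so O(file_ledger) either way.
Premise 11, O(¬run_backup → ¬file_ledger), contraposes to O(file_ledger → run_backup); with O(file_ledger) we get O(run_backup).
Premise 8, O(¬calibrate_sensor → ¬run_backup), contraposes to O(run_backup → calibrate_sensor); with O(run_backup) we get O(calibrate_sensor).
With premise 9, O(calibrate_sensor → publish_amendment), the K-axiom yields O(publish_amendment).
Applying K to premise 4 (O(publish_amendment → escrow_checklist)) and O(publish_amendment) yields O(escrow_checklist).
Premise 6, O(don_mask → ¬escrow_checklist), contraposes to O(escrow_checklist → ¬don_mask); with O(escrow_checklist) we get O(¬don_mask).
Premises 1, 3, 5, 10, 12 do not contribute to this derivation.
Hence ¬don_mask is obligatory.

Obligatory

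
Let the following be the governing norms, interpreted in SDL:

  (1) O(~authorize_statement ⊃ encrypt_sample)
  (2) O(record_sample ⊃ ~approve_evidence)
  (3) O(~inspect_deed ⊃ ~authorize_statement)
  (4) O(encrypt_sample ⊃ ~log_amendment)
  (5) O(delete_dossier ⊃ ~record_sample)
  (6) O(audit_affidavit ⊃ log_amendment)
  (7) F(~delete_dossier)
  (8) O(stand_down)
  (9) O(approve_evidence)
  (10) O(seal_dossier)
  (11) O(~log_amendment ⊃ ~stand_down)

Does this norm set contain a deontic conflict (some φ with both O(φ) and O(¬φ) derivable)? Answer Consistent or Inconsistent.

Consistent

Premise 2 is O(record_sample ⊃ ~approve_evidence), but O(record_sample) is not derivable from the premises, so it does not yield O(~approve_evidence).
So O(~approve_evidence) is not derivable, and the apparent clash with O(approve_evidence) does not arise.
A world satisfying every obligation exists (e.g. approve_evidence=true, audit_affidavit=false, authorize_statement=true, delete_dossier=true, encrypt_sample=false, inspect_deed=true, log_amendment=true, record_sample=false, seal_dossier=true, stand_down=true); no atom is both obligatory and forbidden, so the set is consistent.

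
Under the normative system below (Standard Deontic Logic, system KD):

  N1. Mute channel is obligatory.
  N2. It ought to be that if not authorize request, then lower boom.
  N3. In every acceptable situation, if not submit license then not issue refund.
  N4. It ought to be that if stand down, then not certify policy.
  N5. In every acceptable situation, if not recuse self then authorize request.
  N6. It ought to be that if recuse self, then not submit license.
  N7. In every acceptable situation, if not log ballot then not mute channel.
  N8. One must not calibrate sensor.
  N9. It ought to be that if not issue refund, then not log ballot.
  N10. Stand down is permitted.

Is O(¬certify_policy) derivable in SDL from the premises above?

Premise 4 is O(stand_down → ¬certify_policy), but O(stand_down) is not derivable from the premises (the permission P(stand_down) asserts only ¬O(¬stand_down), not O(stand_down)), so it does not yield O(¬certify_policy).
No other premise forces O(¬certify_policy). An ideal world satisfying every premise can still have ¬certify_policy false, so O(¬certify_policy) is not derivable.

No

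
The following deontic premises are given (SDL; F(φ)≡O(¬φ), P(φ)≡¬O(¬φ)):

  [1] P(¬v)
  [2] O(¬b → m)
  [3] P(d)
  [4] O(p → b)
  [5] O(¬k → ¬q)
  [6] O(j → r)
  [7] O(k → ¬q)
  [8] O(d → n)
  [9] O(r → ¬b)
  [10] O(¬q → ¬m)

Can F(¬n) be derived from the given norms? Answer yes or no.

No

Premise 8 is O(d → n), but O(d) is not derivable from the premises (the permission P(d) asserts only ¬O(¬d), not O(d)), so it does not yield O(n).
No other premise forces O(n). An ideal world satisfying every premise can still have ¬n true, so F(¬n) is not derivable.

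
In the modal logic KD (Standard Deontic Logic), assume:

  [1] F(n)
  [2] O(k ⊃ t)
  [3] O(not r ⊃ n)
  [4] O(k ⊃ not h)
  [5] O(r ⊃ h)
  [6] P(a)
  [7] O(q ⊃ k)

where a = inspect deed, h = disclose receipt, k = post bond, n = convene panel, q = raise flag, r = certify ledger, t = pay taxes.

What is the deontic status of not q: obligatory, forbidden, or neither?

Premise 1 is F(n), i.e. O(not n).
The contrapositive of premise 3 (O(not r ⊃ n)) is O(not n ⊃ r), and O(not n) is already established, so O(r).
With premise 5, O(r ⊃ h), the K-axiom yields O(h).
Premise 4, O(k ⊃ not h), contraposes to O(h ⊃ not k); with O(h) we get O(not k).
The contrapositive of premise 7 (O(q ⊃ k)) is O(not k ⊃ not q), and O(not k) is already established, so O(not q).
Premises 2, 6 do not contribute to this derivation.
Hence not q is obligatory.

Obligatory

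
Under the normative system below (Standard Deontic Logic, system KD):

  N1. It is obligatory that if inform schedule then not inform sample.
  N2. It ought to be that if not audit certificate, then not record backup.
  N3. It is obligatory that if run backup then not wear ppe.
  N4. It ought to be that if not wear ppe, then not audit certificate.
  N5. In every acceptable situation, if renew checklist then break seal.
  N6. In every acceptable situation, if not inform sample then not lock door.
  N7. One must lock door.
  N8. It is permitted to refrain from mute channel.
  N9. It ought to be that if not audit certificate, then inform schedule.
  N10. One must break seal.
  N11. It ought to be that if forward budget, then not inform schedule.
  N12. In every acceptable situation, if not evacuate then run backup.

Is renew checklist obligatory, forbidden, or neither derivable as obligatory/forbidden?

Neither

Premise 5 is O(renew_checklist → break_seal); even if O(break_seal) held, inferring O(renew_checklist) would be affirming the consequent — invalid.
No premise or chain of K-axiom applications forces O(renew_checklist), and none forces O(¬renew_checklist). So renew_checklist is neither obligatory nor forbidden under these norms.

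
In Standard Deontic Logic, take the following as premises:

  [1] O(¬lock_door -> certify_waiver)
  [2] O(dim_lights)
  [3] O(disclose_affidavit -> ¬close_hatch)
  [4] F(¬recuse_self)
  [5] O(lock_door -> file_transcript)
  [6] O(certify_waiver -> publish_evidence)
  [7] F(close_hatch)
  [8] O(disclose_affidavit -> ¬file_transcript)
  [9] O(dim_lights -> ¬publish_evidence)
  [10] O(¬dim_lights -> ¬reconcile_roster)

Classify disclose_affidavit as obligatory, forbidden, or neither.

From premise 2 we have O(dim_lights).
Premise 9 is O(dim_lights -> ¬publish_evidence); since O(dim_lights), deontic closure gives O(¬publish_evidence).
The contrapositive of premise 6 (O(certify_waiver -> publish_evidence)) is O(¬publish_evidence -> ¬certify_waiver), and O(¬publish_evidence) is already established, so O(¬certify_waiver).
The contrapositive of premise 1 (O(¬lock_door -> certify_waiver)) is O(¬certify_waiver -> lock_door), and O(¬certify_waiver) is already established, so O(lock_door).
Applying K to premise 5 (O(lock_door -> file_transcript)) and O(lock_door) yields O(file_transcript).
Premise 8, O(disclose_affidavit -> ¬file_transcript), contraposes to O(file_transcript -> ¬disclose_affidavit); with O(file_transcript) we get O(¬disclose_affidavit).
Premises 3, 4, 7, 10 do not contribute to this derivation.
Thus O(¬disclose_affidavit), which is F(disclose_affidavit): disclose_affidavit is forbidden.

Forbidden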